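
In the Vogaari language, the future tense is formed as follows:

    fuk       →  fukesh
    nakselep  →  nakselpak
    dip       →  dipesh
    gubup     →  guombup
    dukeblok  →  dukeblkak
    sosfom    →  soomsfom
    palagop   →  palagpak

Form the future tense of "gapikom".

dip and gubup both end in -p yet inflect differently (dipesh, guombup), so the final letter is not what conditions the rule; the number of vowels is.
"gapikom" has 3 vowels. The stems with 3 vowels (palagop → palagpak, dukeblok → dukeblkak, nakselep → nakselpak) delete the last vowel and add -ak.
So gapikom → gapikmak.

gapikmak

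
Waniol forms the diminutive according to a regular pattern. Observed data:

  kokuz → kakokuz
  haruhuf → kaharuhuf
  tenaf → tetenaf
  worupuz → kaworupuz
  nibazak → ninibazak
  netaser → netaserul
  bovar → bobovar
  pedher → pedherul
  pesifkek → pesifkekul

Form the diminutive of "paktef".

"paktef" has last vowel 'e'. The stems whose last vowel is 'e' (pesifkek → pesifkekul, netaser → netaserul, pedher → pedherul) add -ul.
So paktef → pakteful.

pakteful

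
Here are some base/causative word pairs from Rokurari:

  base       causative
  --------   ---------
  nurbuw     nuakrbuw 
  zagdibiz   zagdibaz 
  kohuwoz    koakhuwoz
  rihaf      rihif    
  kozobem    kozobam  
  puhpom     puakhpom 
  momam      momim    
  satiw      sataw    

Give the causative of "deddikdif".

momam and puhpom both end in -m yet inflect differently (momim, puakhpom), so the final letter is not what conditions the rule; the last vowel is.
"deddikdif" has last vowel 'i'. The stems whose last vowel is 'i' (zagdibiz → zagdibaz, satiw → sataw) change the last vowel to 'a'.
So deddikdif → deddikdaf.

deddikdaf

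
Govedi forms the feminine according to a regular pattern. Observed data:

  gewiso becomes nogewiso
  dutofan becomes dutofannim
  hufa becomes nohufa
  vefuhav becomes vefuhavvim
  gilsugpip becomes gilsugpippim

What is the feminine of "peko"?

nopeko

hufa and dutofan both have last vowel 'a' yet inflect differently (nohufa, dutofannim), so the last vowel is not what conditions the rule; whether the stem ends in a vowel or a consonant is.
"peko" ends in a vowel. The stems ending in a vowel (hufa → nohufa, gewiso → nogewiso) add the prefix no-.
The other pattern: stems ending in a consonant double the final consonant and add -im.
So peko → nopeko.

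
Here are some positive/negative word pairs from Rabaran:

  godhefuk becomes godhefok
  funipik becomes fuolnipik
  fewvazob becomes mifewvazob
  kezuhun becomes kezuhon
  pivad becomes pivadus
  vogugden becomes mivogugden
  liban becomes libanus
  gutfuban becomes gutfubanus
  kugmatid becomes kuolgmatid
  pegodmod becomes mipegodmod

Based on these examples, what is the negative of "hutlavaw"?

hutlavawus

"hutlavaw" has last vowel 'a'. The stems whose last vowel is 'a' (liban → libanus, gutfuban → gutfubanus, pivad → pivadus) add -us.
The other patterns: stems whose last vowel is 'i' insert -ol- after the first vowel; stems whose last vowel is 'u' change the last vowel to 'o'; stems whose last vowel is 'e' or 'o' add the prefix mi-.
So hutlavaw → hutlavawus.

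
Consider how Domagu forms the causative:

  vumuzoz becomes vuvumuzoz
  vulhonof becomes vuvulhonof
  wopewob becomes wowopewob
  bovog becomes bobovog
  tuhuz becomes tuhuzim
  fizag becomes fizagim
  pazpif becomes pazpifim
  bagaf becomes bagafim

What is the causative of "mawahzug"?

vumuzoz and tuhuz both end in -z yet inflect differently (vuvumuzoz, tuhuzim), so the final letter is not what conditions the rule; the last vowel is.
"mawahzug" has last vowel 'u'. The one such stem in the data (tuhuz → tuhuzim) adds -im, so the same rule applies.
The other pattern: stems whose last vowel is 'o' repeat the first consonant+vowel as a prefix.
So mawahzug → mawahzugim.

mawahzugim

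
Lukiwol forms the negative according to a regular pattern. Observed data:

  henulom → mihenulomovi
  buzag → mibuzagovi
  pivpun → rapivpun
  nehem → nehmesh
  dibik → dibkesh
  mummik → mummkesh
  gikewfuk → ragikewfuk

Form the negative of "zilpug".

henulom and nehem both end in -m yet inflect differently (mihenulomovi, nehmesh), so the final letter is not what conditions the rule; the last vowel is.
"zilpug" has last vowel 'u'. The stems whose last vowel is 'u' (pivpun → rapivpun, gikewfuk → ragikewfuk) add the prefix ra-.
The other patterns: stems whose last vowel is 'a' or 'o' add mi- … -ovi around the stem; stems whose last vowel is 'e' or 'i' delete the last vowel and add -esh.
So zilpug → razilpug.

razilpug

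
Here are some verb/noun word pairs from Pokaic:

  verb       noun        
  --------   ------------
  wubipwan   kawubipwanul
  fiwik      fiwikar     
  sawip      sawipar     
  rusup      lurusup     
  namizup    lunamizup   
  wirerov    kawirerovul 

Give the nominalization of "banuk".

"banuk" has last vowel 'u'. The stems whose last vowel is 'u' (rusup → lurusup, namizup → lunamizup) add the prefix lu-.
So banuk → lubanuk.

lubanuk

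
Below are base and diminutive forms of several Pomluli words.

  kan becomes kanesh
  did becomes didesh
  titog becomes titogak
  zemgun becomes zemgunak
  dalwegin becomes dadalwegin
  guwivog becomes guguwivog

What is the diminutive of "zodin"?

kan and zemgun both end in -n yet inflect differently (kanesh, zemgunak), so the final letter is not what conditions the rule; the number of vowels is.
"zodin" has 2 vowels. The stems with 2 vowels (titog → titogak, zemgun → zemgunak) add -ak.
So zodin → zodinak.

zodinak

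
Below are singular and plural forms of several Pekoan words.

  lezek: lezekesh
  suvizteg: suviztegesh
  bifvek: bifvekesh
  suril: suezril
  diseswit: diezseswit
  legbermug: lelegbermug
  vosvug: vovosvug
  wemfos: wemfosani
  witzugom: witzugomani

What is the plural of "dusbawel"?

suvizteg and legbermug both end in -g yet inflect differently (suviztegesh, lelegbermug), so the final letter is not what conditions the rule; the last vowel is.
"dusbawel" has last vowel 'e'. The stems whose last vowel is 'e' (lezek → lezekesh, suvizteg → suviztegesh, bifvek → bifvekesh) add -esh.
So dusbawel → dusbawelesh.

dusbawelesh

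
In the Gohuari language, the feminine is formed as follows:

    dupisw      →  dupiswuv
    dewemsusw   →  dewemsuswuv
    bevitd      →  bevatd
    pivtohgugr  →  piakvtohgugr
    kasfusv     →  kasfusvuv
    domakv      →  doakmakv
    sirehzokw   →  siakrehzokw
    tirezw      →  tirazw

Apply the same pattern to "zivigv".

ziakvigv

dewemsusw and tirezw both end in -w yet inflect differently (dewemsuswuv, tirazw), so the final letter is not what conditions the rule; the second-to-last letter is.
"zivigv" has second-to-last letter 'g'. The one such stem in the data (pivtohgugr → piakvtohgugr) inserts -ak- after the first vowel (as do sirehzokw, domakv), so the same rule applies.
So zivigv → ziakvigv.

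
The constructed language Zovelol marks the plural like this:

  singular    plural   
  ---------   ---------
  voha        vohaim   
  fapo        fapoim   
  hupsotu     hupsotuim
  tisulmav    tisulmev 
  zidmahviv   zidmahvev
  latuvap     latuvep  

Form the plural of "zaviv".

zavev

voha and tisulmav both have last vowel 'a' yet inflect differently (vohaim, tisulmev), so the last vowel is not what conditions the rule; whether the stem ends in a vowel or a consonant is.
"zaviv" ends in a consonant. The stems ending in a consonant (tisulmav → tisulmev, zidmahviv → zidmahvev, latuvap → latuvep) change the last vowel to 'e'.
The other pattern: stems ending in a vowel add -im.
So zaviv → zavev.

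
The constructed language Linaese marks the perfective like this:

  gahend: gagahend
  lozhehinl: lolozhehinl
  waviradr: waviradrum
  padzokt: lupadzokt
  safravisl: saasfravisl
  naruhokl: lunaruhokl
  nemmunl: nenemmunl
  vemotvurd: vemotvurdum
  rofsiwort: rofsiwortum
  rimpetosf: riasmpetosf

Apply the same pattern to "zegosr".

zeasgosr

naruhokl and lozhehinl both end in -l yet inflect differently (lunaruhokl, lolozhehinl), so the final letter is not what conditions the rule; the second-to-last letter is.
"zegosr" has second-to-last letter 's'. The stems whose second-to-last letter is 's' (safravisl → saasfravisl, rimpetosf → riasmpetosf) insert -as- after the first vowel.
The other patterns: stems whose second-to-last letter is 'k' add the prefix lu-; stems whose second-to-last letter is 'n' repeat the first consonant+vowel as a prefix; stems whose second-to-last letter is 'd' or 'r' add -um.
So zegosr → zeasgosr.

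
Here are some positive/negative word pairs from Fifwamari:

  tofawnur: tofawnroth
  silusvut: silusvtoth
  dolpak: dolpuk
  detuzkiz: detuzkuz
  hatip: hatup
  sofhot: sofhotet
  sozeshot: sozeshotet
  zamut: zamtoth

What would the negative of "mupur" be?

muproth

"mupur" has last vowel 'u'. The stems whose last vowel is 'u' (zamut → zamtoth, tofawnur → tofawnroth, silusvut → silusvtoth) delete the last vowel and add -oth.
The other patterns: stems whose last vowel is 'o' add -et; stems whose last vowel is 'a' or 'i' change the last vowel to 'u'.
So mupur → muproth.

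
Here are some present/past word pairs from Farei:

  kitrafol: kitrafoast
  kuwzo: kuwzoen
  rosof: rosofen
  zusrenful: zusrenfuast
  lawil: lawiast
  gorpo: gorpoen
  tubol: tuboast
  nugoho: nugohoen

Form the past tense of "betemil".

tubol and nugoho both have last vowel 'o' yet inflect differently (tuboast, nugohoen), so the last vowel is not what conditions the rule; the final letter is.
"betemil" ends in -l. The stems ending in -l (tubol → tuboast, kitrafol → kitrafoast, lawil → lawiast) drop the final letter and add -ast.
So betemil → betemiast.

betemiast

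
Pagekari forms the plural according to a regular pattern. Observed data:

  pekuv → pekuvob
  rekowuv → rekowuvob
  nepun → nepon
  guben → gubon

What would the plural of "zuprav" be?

zupravob

"zuprav" ends in -v. The stems ending in -v (pekuv → pekuvob, rekowuv → rekowuvob) add -ob.
So zuprav → zupravob.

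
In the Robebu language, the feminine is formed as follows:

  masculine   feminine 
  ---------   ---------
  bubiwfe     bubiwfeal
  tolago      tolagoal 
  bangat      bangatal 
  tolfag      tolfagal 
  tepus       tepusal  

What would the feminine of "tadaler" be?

tadaleral

Every pair shown (bubiwfe → bubiwfeal, tolago → tolagoal, bangat → bangatal, …) follows the same rule: add -al.
So tadaler → tadaleral.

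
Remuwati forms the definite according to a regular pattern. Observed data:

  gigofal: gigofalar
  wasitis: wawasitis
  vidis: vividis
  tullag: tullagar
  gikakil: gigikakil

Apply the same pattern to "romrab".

romrabar

gikakil and gigofal both end in -l yet inflect differently (gigikakil, gigofalar), so the final letter is not what conditions the rule; the last vowel is.
"romrab" has last vowel 'a'. The stems whose last vowel is 'a' (tullag → tullagar, gigofal → gigofalar) add -ar.
So romrab → romrabar.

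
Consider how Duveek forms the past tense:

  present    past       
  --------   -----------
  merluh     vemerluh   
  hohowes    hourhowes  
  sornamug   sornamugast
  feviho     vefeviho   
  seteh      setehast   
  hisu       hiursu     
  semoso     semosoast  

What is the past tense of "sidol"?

sidolast

seteh and merluh both end in -h yet inflect differently (setehast, vemerluh), so the final letter is not what conditions the rule; the first letter is.
"sidol" begins with s-. The stems beginning with s- (seteh → setehast, semoso → semosoast, sornamug → sornamugast) add -ast.
So sidol → sidolast.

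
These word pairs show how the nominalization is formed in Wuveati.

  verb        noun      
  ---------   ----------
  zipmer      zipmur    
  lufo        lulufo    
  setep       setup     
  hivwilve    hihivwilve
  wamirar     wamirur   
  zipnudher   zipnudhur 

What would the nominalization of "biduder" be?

bidudur

zipmer and hivwilve both have last vowel 'e' yet inflect differently (zipmur, hihivwilve), so the last vowel is not what conditions the rule; whether the stem ends in a vowel or a consonant is.
"biduder" ends in a consonant. The stems ending in a consonant (zipmer → zipmur, setep → setup, wamirar → wamirur) change the last vowel to 'u'.
So biduder → bidudur.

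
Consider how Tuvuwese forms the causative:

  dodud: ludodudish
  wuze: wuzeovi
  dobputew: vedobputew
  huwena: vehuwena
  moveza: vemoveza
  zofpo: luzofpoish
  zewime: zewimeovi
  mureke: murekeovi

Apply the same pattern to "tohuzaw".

vetohuzaw

"tohuzaw" ends in -w. The one such stem in the data (dobputew → vedobputew) adds the prefix ve-, so the same rule applies.
The other patterns: stems ending in -e add -ovi; stems ending in -d or -o add lu- … -ish around the stem.
So tohuzaw → vetohuzaw.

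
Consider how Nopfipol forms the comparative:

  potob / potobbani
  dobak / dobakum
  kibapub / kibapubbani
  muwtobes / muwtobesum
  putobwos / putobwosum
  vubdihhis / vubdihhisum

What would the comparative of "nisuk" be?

nisukum

potob and putobwos both have last vowel 'o' yet inflect differently (potobbani, putobwosum), so the last vowel is not what conditions the rule; the final letter is.
"nisuk" ends in -k. The one such stem in the data (dobak → dobakum) adds -um, so the same rule applies.
So nisuk → nisukum.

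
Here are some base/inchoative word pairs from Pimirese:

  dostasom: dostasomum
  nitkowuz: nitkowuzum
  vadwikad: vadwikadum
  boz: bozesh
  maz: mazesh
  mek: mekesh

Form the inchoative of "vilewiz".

vilewizum

nitkowuz and boz both end in -z yet inflect differently (nitkowuzum, bozesh), so the final letter is not what conditions the rule; the number of vowels is.
"vilewiz" has 3 vowels. The stems with 3 vowels (dostasom → dostasomum, nitkowuz → nitkowuzum, vadwikad → vadwikadum) add -um.
The other pattern: stems with 1 vowel add -esh.
So vilewiz → vilewizum.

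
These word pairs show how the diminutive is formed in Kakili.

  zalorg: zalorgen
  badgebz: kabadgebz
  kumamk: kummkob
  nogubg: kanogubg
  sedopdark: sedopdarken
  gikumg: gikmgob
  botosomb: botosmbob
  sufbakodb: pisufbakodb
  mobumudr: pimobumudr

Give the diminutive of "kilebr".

nogubg and gikumg both end in -g yet inflect differently (kanogubg, gikmgob), so the final letter is not what conditions the rule; the second-to-last letter is.
"kilebr" has second-to-last letter 'b'. The stems whose second-to-last letter is 'b' (nogubg → kanogubg, badgebz → kabadgebz) add the prefix ka-.
So kilebr → kakilebr.

kakilebr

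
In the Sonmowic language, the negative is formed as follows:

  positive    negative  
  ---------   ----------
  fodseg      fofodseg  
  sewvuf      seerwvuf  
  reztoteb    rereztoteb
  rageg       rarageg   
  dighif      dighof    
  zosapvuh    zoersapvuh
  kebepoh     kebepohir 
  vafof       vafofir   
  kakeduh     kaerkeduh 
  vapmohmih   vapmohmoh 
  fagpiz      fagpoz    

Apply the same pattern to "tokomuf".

toerkomuf

"tokomuf" has last vowel 'u'. The stems whose last vowel is 'u' (sewvuf → seerwvuf, kakeduh → kaerkeduh, zosapvuh → zoersapvuh) insert -er- after the first vowel.
The other patterns: stems whose last vowel is 'i' change the last vowel to 'o'; stems whose last vowel is 'o' add -ir; stems whose last vowel is 'e' repeat the first consonant+vowel as a prefix.
So tokomuf → toerkomuf.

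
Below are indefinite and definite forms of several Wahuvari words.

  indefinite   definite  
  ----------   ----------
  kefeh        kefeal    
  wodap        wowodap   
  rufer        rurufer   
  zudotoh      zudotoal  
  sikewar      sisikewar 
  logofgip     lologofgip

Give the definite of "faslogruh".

kefeh and rufer both have last vowel 'e' yet inflect differently (kefeal, rurufer), so the last vowel is not what conditions the rule; the final letter is.
"faslogruh" ends in -h. The stems ending in -h (kefeh → kefeal, zudotoh → zudotoal) drop the final letter and add -al.
So faslogruh → faslogrual.

faslogrual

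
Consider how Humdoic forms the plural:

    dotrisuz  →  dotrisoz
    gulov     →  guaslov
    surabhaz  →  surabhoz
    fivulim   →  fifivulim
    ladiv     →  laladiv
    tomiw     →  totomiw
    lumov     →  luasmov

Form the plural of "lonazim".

lolonazim

"lonazim" has last vowel 'i'. The stems whose last vowel is 'i' (fivulim → fifivulim, ladiv → laladiv, tomiw → totomiw) repeat the first consonant+vowel as a prefix.
So lonazim → lolonazim.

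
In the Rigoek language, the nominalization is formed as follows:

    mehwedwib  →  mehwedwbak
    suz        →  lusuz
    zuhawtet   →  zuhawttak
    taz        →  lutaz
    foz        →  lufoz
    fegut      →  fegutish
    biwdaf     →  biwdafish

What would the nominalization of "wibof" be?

wibofish

"wibof" has 2 vowels. The stems with 2 vowels (biwdaf → biwdafish, fegut → fegutish) add -ish.
The other patterns: stems with 1 vowel add the prefix lu-; stems with 3 vowels delete the last vowel and add -ak.
So wibof → wibofish.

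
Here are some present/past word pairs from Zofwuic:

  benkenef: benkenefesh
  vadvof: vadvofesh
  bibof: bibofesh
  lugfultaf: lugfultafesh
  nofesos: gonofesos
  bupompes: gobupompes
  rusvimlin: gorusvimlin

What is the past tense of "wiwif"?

vadvof and nofesos both have last vowel 'o' yet inflect differently (vadvofesh, gonofesos), so the last vowel is not what conditions the rule; the final letter is.
"wiwif" ends in -f. The stems ending in -f (benkenef → benkenefesh, vadvof → vadvofesh, bibof → bibofesh) add -esh.
The other pattern: stems ending in -n or -s add the prefix go-.
So wiwif → wiwifesh.

wiwifesh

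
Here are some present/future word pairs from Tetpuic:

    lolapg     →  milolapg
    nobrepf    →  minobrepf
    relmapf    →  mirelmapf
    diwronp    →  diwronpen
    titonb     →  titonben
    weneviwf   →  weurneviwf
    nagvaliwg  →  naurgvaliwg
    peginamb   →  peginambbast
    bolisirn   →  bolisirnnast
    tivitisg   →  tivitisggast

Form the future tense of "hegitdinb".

nobrepf and weneviwf both end in -f yet inflect differently (minobrepf, weurneviwf), so the final letter is not what conditions the rule; the second-to-last letter is.
"hegitdinb" has second-to-last letter 'n'. The stems whose second-to-last letter is 'n' (diwronp → diwronpen, titonb → titonben) add -en.
The other patterns: stems whose second-to-last letter is 'p' add the prefix mi-; stems whose second-to-last letter is 'w' insert -ur- after the first vowel; stems whose second-to-last letter is 'm', 'r' or 's' double the final consonant and add -ast.
So hegitdinb → hegitdinben.

hegitdinben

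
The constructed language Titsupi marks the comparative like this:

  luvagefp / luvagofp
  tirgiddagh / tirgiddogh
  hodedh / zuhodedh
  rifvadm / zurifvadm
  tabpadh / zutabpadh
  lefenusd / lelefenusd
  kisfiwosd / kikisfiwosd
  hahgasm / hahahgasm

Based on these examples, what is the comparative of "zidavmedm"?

zuzidavmedm

tirgiddagh and hodedh both end in -h yet inflect differently (tirgiddogh, zuhodedh), so the final letter is not what conditions the rule; the second-to-last letter is.
"zidavmedm" has second-to-last letter 'd'. The stems whose second-to-last letter is 'd' (hodedh → zuhodedh, rifvadm → zurifvadm, tabpadh → zutabpadh) add the prefix zu-.
The other patterns: stems whose second-to-last letter is 'f' or 'g' change the last vowel to 'o'; stems whose second-to-last letter is 's' repeat the first consonant+vowel as a prefix.
So zidavmedm → zuzidavmedm.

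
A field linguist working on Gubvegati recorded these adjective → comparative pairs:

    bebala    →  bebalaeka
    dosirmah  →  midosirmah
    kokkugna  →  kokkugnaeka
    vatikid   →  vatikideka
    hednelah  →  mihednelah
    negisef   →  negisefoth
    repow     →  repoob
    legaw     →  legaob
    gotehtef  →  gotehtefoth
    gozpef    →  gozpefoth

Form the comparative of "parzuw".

parzuob

"parzuw" ends in -w. The stems ending in -w (legaw → legaob, repow → repoob) drop the final letter and add -ob.
The other patterns: stems ending in -h add the prefix mi-; stems ending in -f add -oth; stems ending in -a or -d add -eka.
So parzuw → parzuob.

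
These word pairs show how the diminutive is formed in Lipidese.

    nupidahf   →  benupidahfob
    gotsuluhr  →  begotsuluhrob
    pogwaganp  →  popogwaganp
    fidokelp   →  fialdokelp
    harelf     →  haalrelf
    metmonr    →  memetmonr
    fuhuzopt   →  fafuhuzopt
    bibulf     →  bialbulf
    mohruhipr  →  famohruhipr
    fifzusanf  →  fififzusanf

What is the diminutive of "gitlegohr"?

metmonr and mohruhipr both end in -r yet inflect differently (memetmonr, famohruhipr), so the final letter is not what conditions the rule; the second-to-last letter is.
"gitlegohr" has second-to-last letter 'h'. The stems whose second-to-last letter is 'h' (nupidahf → benupidahfob, gotsuluhr → begotsuluhrob) add be- … -ob around the stem.
The other patterns: stems whose second-to-last letter is 'n' repeat the first consonant+vowel as a prefix; stems whose second-to-last letter is 'p' add the prefix fa-; stems whose second-to-last letter is 'l' insert -al- after the first vowel.
So gitlegohr → begitlegohrob.

begitlegohrob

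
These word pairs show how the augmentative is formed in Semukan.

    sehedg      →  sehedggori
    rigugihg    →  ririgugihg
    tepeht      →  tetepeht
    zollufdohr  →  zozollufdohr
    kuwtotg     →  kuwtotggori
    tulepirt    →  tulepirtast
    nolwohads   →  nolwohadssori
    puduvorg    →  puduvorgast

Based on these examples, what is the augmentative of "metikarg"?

metikargast

"metikarg" has second-to-last letter 'r'. The stems whose second-to-last letter is 'r' (puduvorg → puduvorgast, tulepirt → tulepirtast) add -ast.
So metikarg → metikargast.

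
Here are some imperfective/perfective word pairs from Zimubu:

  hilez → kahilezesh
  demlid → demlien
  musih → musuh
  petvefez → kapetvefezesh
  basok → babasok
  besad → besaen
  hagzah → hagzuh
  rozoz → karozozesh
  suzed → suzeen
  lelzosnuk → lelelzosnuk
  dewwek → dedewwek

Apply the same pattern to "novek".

nonovek

besad and hagzah both have last vowel 'a' yet inflect differently (besaen, hagzuh), so the last vowel is not what conditions the rule; the final letter is.
"novek" ends in -k. The stems ending in -k (basok → babasok, dewwek → dedewwek, lelzosnuk → lelelzosnuk) repeat the first consonant+vowel as a prefix.
The other patterns: stems ending in -d drop the final letter and add -en; stems ending in -h change the last vowel to 'u'; stems ending in -z add ka- … -esh around the stem.
So novek → nonovek.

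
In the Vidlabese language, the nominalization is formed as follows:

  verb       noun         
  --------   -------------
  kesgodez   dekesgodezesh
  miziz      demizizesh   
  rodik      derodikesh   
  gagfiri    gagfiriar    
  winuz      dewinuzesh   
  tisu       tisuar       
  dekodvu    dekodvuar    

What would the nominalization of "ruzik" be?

deruzikesh

"ruzik" ends in a consonant. The stems ending in a consonant (winuz → dewinuzesh, miziz → demizizesh, rodik → derodikesh) add de- … -esh around the stem.
The other pattern: stems ending in a vowel add -ar.
So ruzik → deruzikesh.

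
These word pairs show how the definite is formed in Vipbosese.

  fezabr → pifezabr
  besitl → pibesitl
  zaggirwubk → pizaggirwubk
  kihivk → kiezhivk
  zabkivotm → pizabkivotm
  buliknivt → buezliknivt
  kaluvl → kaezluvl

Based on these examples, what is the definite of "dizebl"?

pidizebl

kihivk and zaggirwubk both end in -k yet inflect differently (kiezhivk, pizaggirwubk), so the final letter is not what conditions the rule; the second-to-last letter is.
"dizebl" has second-to-last letter 'b'. The stems whose second-to-last letter is 'b' (zaggirwubk → pizaggirwubk, fezabr → pifezabr) add the prefix pi-.
The other pattern: stems whose second-to-last letter is 'v' insert -ez- after the first vowel.
So dizebl → pidizebl.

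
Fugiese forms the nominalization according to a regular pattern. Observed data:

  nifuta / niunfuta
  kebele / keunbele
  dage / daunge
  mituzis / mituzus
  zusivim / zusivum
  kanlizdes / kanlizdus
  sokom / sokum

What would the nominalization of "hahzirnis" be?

hahzirnus

"hahzirnis" ends in a consonant. The stems ending in a consonant (mituzis → mituzus, zusivim → zusivum, kanlizdes → kanlizdus) change the last vowel to 'u'.
So hahzirnis → hahzirnus.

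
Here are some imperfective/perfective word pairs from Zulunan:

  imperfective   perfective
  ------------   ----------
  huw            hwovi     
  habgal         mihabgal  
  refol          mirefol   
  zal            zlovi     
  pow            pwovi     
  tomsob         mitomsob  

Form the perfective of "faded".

mifaded

refol and zal both end in -l yet inflect differently (mirefol, zlovi), so the final letter is not what conditions the rule; the number of vowels is.
"faded" has 2 vowels. The stems with 2 vowels (tomsob → mitomsob, refol → mirefol, habgal → mihabgal) add the prefix mi-.
The other pattern: stems with 1 vowel delete the last vowel and add -ovi.
So faded → mifaded.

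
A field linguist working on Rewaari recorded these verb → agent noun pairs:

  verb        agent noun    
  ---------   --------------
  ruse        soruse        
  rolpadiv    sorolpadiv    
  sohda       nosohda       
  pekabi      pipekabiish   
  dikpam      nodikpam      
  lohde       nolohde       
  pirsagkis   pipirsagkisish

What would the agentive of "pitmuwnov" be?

pipitmuwnovish

ruse and lohde both end in -e yet inflect differently (soruse, nolohde), so the final letter is not what conditions the rule; the first letter is.
"pitmuwnov" begins with p-. The stems beginning with p- (pekabi → pipekabiish, pirsagkis → pipirsagkisish) add pi- … -ish around the stem.
The other patterns: stems beginning with r- add the prefix so-; stems beginning with d-, l- or s- add the prefix no-.
So pitmuwnov → pipitmuwnovish.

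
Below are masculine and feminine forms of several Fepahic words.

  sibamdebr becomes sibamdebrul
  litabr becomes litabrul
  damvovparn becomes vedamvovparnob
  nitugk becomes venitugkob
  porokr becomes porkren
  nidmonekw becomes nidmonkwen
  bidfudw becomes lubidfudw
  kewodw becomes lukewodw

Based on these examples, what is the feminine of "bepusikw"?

bepuskwen

"bepusikw" has second-to-last letter 'k'. The stems whose second-to-last letter is 'k' (porokr → porkren, nidmonekw → nidmonkwen) delete the last vowel and add -en.
So bepusikw → bepuskwen.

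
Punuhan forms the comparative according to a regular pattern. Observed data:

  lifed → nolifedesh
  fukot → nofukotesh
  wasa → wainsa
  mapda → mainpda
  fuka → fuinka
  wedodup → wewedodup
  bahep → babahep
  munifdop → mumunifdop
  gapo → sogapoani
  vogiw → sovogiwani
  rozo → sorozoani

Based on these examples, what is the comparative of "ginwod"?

noginwodesh

lifed and bahep both have last vowel 'e' yet inflect differently (nolifedesh, babahep), so the last vowel is not what conditions the rule; the final letter is.
"ginwod" ends in -d. The one such stem in the data (lifed → nolifedesh) adds no- … -esh around the stem, so the same rule applies.
The other patterns: stems ending in -a insert -in- after the first vowel; stems ending in -p repeat the first consonant+vowel as a prefix; stems ending in -o or -w add so- … -ani around the stem.
So ginwod → noginwodesh.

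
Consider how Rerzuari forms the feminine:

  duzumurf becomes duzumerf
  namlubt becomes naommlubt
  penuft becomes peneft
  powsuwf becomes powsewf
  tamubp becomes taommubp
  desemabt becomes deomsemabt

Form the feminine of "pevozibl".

"pevozibl" has second-to-last letter 'b'. The stems whose second-to-last letter is 'b' (namlubt → naommlubt, desemabt → deomsemabt, tamubp → taommubp) insert -om- after the first vowel.
So pevozibl → peomvozibl.

peomvozibl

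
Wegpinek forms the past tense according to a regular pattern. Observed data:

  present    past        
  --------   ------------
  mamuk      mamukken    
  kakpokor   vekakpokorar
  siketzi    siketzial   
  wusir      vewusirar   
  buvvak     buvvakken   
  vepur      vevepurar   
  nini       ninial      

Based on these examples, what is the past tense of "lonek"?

lonekken

mamuk and vepur both have last vowel 'u' yet inflect differently (mamukken, vevepurar), so the last vowel is not what conditions the rule; the final letter is.
"lonek" ends in -k. The stems ending in -k (mamuk → mamukken, buvvak → buvvakken) double the final consonant and add -en.
The other patterns: stems ending in -r add ve- … -ar around the stem; stems ending in -i add -al.
So lonek → lonekken.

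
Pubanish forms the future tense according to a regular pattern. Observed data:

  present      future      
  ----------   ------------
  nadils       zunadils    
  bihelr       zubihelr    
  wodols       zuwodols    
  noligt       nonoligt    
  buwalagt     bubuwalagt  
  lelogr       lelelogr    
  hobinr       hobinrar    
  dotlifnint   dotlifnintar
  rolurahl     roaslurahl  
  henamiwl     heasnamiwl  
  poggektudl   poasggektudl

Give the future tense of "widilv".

zuwidilv

"widilv" has second-to-last letter 'l'. The stems whose second-to-last letter is 'l' (nadils → zunadils, bihelr → zubihelr, wodols → zuwodols) add the prefix zu-.
So widilv → zuwidilv.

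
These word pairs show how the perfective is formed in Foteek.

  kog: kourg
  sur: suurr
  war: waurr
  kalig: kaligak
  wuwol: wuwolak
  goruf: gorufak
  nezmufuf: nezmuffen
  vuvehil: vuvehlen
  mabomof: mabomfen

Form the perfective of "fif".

kog and kalig both end in -g yet inflect differently (kourg, kaligak), so the final letter is not what conditions the rule; the number of vowels is.
"fif" has 1 vowel. The stems with 1 vowel (kog → kourg, sur → suurr, war → waurr) insert -ur- after the first vowel.
So fif → fiurf.

fiurf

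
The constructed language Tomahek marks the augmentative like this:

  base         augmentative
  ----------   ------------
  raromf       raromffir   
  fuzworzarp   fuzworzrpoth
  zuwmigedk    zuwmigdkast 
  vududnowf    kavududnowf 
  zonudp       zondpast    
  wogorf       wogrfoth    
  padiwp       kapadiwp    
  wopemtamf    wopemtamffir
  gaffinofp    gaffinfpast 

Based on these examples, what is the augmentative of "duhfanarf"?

vududnowf and wopemtamf both end in -f yet inflect differently (kavududnowf, wopemtamffir), so the final letter is not what conditions the rule; the second-to-last letter is.
"duhfanarf" has second-to-last letter 'r'. The stems whose second-to-last letter is 'r' (wogorf → wogrfoth, fuzworzarp → fuzworzrpoth) delete the last vowel and add -oth.
The other patterns: stems whose second-to-last letter is 'w' add the prefix ka-; stems whose second-to-last letter is 'm' double the final consonant and add -ir; stems whose second-to-last letter is 'd' or 'f' delete the last vowel and add -ast.
So duhfanarf → duhfanrfoth.

duhfanrfoth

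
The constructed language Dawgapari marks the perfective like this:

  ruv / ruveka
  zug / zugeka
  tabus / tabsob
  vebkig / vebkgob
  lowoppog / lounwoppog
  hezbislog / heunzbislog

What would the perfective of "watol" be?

"watol" has 2 vowels. The stems with 2 vowels (tabus → tabsob, vebkig → vebkgob) delete the last vowel and add -ob.
The other patterns: stems with 1 vowel add -eka; stems with 3 vowels insert -un- after the first vowel.
So watol → watlob.

watlob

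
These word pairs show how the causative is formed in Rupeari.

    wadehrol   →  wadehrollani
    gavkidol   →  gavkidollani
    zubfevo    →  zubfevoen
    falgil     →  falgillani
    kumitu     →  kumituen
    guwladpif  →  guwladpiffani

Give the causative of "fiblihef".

zubfevo and gavkidol both have last vowel 'o' yet inflect differently (zubfevoen, gavkidollani), so the last vowel is not what conditions the rule; whether the stem ends in a vowel or a consonant is.
"fiblihef" ends in a consonant. The stems ending in a consonant (falgil → falgillani, gavkidol → gavkidollani, guwladpif → guwladpiffani) double the final consonant and add -ani.
The other pattern: stems ending in a vowel add -en.
So fiblihef → fibliheffani.

fibliheffani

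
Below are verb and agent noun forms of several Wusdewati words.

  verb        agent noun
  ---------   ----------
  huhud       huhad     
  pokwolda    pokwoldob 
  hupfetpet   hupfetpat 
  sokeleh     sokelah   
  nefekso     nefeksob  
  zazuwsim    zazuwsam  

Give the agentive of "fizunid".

fizunad

sokeleh and pokwolda both have 3 vowels yet inflect differently (sokelah, pokwoldob), so the number of vowels is not what conditions the rule; whether the stem ends in a vowel or a consonant is.
"fizunid" ends in a consonant. The stems ending in a consonant (sokeleh → sokelah, huhud → huhad, hupfetpet → hupfetpat) change the last vowel to 'a'.
The other pattern: stems ending in a vowel drop the final letter and add -ob.
So fizunid → fizunad.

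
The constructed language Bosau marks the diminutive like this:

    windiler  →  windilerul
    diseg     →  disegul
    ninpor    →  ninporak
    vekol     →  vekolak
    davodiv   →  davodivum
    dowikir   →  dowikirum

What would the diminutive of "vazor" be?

windiler and ninpor both end in -r yet inflect differently (windilerul, ninporak), so the final letter is not what conditions the rule; the last vowel is.
"vazor" has last vowel 'o'. The stems whose last vowel is 'o' (ninpor → ninporak, vekol → vekolak) add -ak.
The other patterns: stems whose last vowel is 'e' add -ul; stems whose last vowel is 'i' add -um.
So vazor → vazorak.

vazorak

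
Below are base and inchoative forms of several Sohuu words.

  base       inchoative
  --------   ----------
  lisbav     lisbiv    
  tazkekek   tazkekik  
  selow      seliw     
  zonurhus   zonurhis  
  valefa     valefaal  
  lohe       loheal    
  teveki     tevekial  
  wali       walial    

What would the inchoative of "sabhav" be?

"sabhav" ends in a consonant. The stems ending in a consonant (lisbav → lisbiv, tazkekek → tazkekik, selow → seliw) change the last vowel to 'i'.
So sabhav → sabhiv.

sabhiv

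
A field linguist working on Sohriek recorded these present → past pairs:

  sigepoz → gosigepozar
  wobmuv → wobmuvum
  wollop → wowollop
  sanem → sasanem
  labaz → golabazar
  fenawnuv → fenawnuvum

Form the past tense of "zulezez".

gozulezezar

"zulezez" ends in -z. The stems ending in -z (sigepoz → gosigepozar, labaz → golabazar) add go- … -ar around the stem.
So zulezez → gozulezezar.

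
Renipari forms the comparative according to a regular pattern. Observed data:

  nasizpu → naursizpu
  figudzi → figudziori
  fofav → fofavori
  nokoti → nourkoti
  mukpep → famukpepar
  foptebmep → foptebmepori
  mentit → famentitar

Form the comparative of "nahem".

"nahem" begins with n-. The stems beginning with n- (nasizpu → naursizpu, nokoti → nourkoti) insert -ur- after the first vowel.
The other patterns: stems beginning with m- add fa- … -ar around the stem; stems beginning with f- add -ori.
So nahem → naurhem.

naurhem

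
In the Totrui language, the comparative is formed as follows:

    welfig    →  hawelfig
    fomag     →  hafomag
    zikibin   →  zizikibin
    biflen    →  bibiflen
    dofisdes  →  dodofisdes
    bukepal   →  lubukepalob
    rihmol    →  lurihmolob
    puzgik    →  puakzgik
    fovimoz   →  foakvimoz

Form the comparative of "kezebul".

lukezebulob

welfig and zikibin both have last vowel 'i' yet inflect differently (hawelfig, zizikibin), so the last vowel is not what conditions the rule; the final letter is.
"kezebul" ends in -l. The stems ending in -l (bukepal → lubukepalob, rihmol → lurihmolob) add lu- … -ob around the stem.
The other patterns: stems ending in -g add the prefix ha-; stems ending in -n or -s repeat the first consonant+vowel as a prefix; stems ending in -k or -z insert -ak- after the first vowel.
So kezebul → lukezebulob.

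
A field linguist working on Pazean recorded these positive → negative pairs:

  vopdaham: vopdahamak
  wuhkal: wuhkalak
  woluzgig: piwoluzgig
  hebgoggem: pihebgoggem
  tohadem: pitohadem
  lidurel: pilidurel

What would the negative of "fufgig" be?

vopdaham and hebgoggem both end in -m yet inflect differently (vopdahamak, pihebgoggem), so the final letter is not what conditions the rule; the last vowel is.
"fufgig" has last vowel 'i'. The one such stem in the data (woluzgig → piwoluzgig) adds the prefix pi-, so the same rule applies.
So fufgig → pifufgig.

pifufgig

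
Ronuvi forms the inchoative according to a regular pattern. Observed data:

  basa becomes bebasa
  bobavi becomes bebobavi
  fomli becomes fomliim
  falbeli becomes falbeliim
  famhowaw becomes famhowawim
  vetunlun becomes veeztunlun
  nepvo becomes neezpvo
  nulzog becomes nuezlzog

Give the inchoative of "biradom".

bobavi and fomli both end in -i yet inflect differently (bebobavi, fomliim), so the final letter is not what conditions the rule; the first letter is.
"biradom" begins with b-. The stems beginning with b- (basa → bebasa, bobavi → bebobavi) add the prefix be-.
So biradom → bebiradom.

bebiradom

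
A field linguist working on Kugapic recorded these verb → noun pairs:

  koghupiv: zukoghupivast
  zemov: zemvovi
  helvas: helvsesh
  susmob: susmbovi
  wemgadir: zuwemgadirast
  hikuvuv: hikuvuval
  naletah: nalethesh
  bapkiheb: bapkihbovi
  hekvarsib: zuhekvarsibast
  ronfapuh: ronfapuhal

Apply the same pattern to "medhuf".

medhufal

"medhuf" has last vowel 'u'. The stems whose last vowel is 'u' (ronfapuh → ronfapuhal, hikuvuv → hikuvuval) add -al.
So medhuf → medhufal.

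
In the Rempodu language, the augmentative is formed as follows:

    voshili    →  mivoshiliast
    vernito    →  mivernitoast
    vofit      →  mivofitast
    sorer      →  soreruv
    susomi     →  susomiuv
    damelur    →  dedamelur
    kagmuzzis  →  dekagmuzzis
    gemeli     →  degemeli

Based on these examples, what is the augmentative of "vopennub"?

mivopennubast

voshili and susomi both end in -i yet inflect differently (mivoshiliast, susomiuv), so the final letter is not what conditions the rule; the first letter is.
"vopennub" begins with v-. The stems beginning with v- (voshili → mivoshiliast, vernito → mivernitoast, vofit → mivofitast) add mi- … -ast around the stem.
So vopennub → mivopennubast.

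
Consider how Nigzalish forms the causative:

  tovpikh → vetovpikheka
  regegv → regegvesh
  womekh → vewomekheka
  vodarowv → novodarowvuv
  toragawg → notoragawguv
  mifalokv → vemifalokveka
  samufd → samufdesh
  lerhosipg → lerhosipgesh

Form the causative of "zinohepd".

"zinohepd" has second-to-last letter 'p'. The one such stem in the data (lerhosipg → lerhosipgesh) adds -esh, so the same rule applies.
So zinohepd → zinohepdesh.

zinohepdesh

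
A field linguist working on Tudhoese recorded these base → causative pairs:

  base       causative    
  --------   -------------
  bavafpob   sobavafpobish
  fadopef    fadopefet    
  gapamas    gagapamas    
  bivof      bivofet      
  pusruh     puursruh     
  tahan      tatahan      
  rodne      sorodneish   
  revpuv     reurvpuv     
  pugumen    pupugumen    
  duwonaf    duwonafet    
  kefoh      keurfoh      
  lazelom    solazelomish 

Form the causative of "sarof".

sarofet

duwonaf and gapamas both have last vowel 'a' yet inflect differently (duwonafet, gagapamas), so the last vowel is not what conditions the rule; the final letter is.
"sarof" ends in -f. The stems ending in -f (duwonaf → duwonafet, fadopef → fadopefet, bivof → bivofet) add -et.
The other patterns: stems ending in -n or -s repeat the first consonant+vowel as a prefix; stems ending in -h or -v insert -ur- after the first vowel; stems ending in -b, -e or -m add so- … -ish around the stem.
So sarof → sarofet.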